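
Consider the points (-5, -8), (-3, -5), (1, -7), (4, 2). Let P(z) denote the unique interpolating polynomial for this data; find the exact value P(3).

-28/9

Evaluate each Lagrange basis at z = 3:
L_0(3) = (6)·(2)·(-1)/[(-2)·(-6)·(-9)] = 1/9
L_1(3) = (8)·(2)·(-1)/[(2)·(-4)·(-7)] = -2/7
L_2(3) = (8)·(6)·(-1)/[(6)·(4)·(-3)] = 2/3
L_3(3) = (8)·(6)·(2)/[(9)·(7)·(3)] = 32/63
Sum: (-8)·(1/9) + (-5)·(-2/7) + (-7)·(2/3) + 2·(32/63) = -28/9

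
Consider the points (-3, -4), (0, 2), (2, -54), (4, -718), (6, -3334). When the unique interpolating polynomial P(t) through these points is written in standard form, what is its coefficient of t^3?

Build the Lagrange basis polynomials:
L_0(t) = t(t - 2)(t - 4)(t - 6) / [945] = (1/945)t^4 - (4/315)t^3 + (44/945)t^2 - (16/315)t
L_1(t) = (t + 3)(t - 2)(t - 4)(t - 6) / [-144] = -(1/144)t^4 + (1/16)t^3 - (1/18)t^2 - (7/12)t + 1
L_2(t) = (t + 3)t(t - 4)(t - 6) / [80] = (1/80)t^4 - (7/80)t^3 - (3/40)t^2 + (9/10)t
L_3(t) = (t + 3)t(t - 2)(t - 6) / [-112] = -(1/112)t^4 + (5/112)t^3 + (3/28)t^2 - (9/28)t
L_4(t) = (t + 3)t(t - 2)(t - 4) / [432] = (1/432)t^4 - (1/144)t^3 - (5/216)t^2 + (1/18)t
P(t) = (-4)·L_0 + 2·L_1 + (-54)·L_2 + (-718)·L_3 + (-3334)·L_4
Only the coefficient of t^3 is needed; take it from each L_i and combine:
(-4)·(-4/315) + 2·(1/16) + (-54)·(-7/80) + (-718)·(5/112) + (-3334)·(-1/144) = -4

-4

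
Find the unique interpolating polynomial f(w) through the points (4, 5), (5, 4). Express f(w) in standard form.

f(w) = -w + 9

Build the Lagrange basis polynomials:
L_0(w) = (w - 5) / [-1] = -w + 5
L_1(w) = (w - 4) / [1] = w - 4
f(w) = 5·L_0 + 4·L_1
  5·L_0(w) = -5w + 25
  4·L_1(w) = 4w - 16
Adding term by term: -w + 9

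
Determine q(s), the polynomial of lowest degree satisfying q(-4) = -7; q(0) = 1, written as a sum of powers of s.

Build the Lagrange basis polynomials:
L_0(s) = s / [-4] = -(1/4)s
L_1(s) = (s + 4) / [4] = (1/4)s + 1
q(s) = (-7)·L_0 + 1·L_1
  (-7)·L_0(s) = (7/4)s
  1·L_1(s) = (1/4)s + 1
Adding term by term: 2s + 1

q(s) = 2s + 1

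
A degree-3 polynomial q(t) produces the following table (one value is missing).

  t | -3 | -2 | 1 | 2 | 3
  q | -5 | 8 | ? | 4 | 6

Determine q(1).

33/5

The 4 known values determine q uniquely (degree ≤ 3).
L_0(1) = (3)·(-1)·(-2)/[(-1)·(-5)·(-6)] = -1/5
L_1(1) = (4)·(-1)·(-2)/[(1)·(-4)·(-5)] = 2/5
L_2(1) = (4)·(3)·(-2)/[(5)·(4)·(-1)] = 6/5
L_3(1) = (4)·(3)·(-1)/[(6)·(5)·(1)] = -2/5
Sum: (-5)·(-1/5) + 8·(2/5) + 4·(6/5) + 6·(-2/5) = 33/5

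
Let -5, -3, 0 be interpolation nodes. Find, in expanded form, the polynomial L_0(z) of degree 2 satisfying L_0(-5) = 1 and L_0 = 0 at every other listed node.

L_0(z) = (1/10)z^2 + (3/10)z

L_0(z) = (z + 3)z / [(-2)·(-5)]
       = (z^2 + 3z) / (10)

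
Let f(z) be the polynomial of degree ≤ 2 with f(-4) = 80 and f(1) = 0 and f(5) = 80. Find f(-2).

Evaluate each Lagrange basis at z = -2:
L_0(-2) = (-3)·(-7)/[(-5)·(-9)] = 7/15
L_1(-2) = (2)·(-7)/[(5)·(-4)] = 7/10
L_2(-2) = (2)·(-3)/[(9)·(4)] = -1/6
Sum: 80·(7/15) + 0 + 80·(-1/6) = 24

24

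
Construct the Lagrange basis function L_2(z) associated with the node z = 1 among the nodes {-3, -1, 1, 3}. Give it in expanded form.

L_2(z) = -(1/16)z^3 - (1/16)z^2 + (9/16)z + 9/16

L_2(z) = (z + 3)(z + 1)(z - 3) / [(4)·(2)·(-2)]
       = (z^3 + z^2 - 9z - 9) / (-16)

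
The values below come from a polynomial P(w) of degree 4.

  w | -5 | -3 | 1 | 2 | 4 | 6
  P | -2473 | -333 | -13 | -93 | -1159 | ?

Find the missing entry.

The 5 known values determine P uniquely (degree ≤ 4).
L_0(6) = (9)·(5)·(4)·(2)/[(-2)·(-6)·(-7)·(-9)] = 10/21
L_1(6) = (11)·(5)·(4)·(2)/[(2)·(-4)·(-5)·(-7)] = -11/7
L_2(6) = (11)·(9)·(4)·(2)/[(6)·(4)·(-1)·(-3)] = 11
L_3(6) = (11)·(9)·(5)·(2)/[(7)·(5)·(1)·(-2)] = -99/7
L_4(6) = (11)·(9)·(5)·(4)/[(9)·(7)·(3)·(2)] = 110/21
Sum: (-2473)·(10/21) + (-333)·(-11/7) + (-13)·(11) + (-93)·(-99/7) + (-1159)·(110/21) = -5553

-5553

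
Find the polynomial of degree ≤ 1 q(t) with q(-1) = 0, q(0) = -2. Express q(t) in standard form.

Build the Lagrange basis polynomials:
L_0(t) = t / [-1] = -t
L_1(t) = (t + 1) / [1] = t + 1
q(t) = 0·L_0 + (-2)·L_1
  0·L_0(t) = 0
  (-2)·L_1(t) = -2t - 2
Adding term by term: -2t - 2

q(t) = -2t - 2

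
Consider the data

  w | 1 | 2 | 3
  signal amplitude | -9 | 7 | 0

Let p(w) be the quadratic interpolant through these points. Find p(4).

Using Newton's divided-difference form:
p[1,2] = (7 - (-9)) / (2 - 1) = 16
p[2,3] = (0 - 7) / (3 - 2) = -7
p[1,2,3] = (-7 - 16) / (3 - 1) = -23/2
p(4) = -9 + 16·(3) + (-23/2)·(3)·(2) = -30

-30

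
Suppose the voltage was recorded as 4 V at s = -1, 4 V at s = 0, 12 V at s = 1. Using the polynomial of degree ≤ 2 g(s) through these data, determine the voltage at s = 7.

228

L_0(7) = (7)·(6)/[(-1)·(-2)] = 21
L_1(7) = (8)·(6)/[(1)·(-1)] = -48
L_2(7) = (8)·(7)/[(2)·(1)] = 28
Sum: 4·(21) + 4·(-48) + 12·(28) = 228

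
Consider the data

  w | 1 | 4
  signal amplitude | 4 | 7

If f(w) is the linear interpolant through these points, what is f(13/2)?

19/2

Evaluate each Lagrange basis at w = 13/2:
L_0(13/2) = (5/2)/[(-3)] = -5/6
L_1(13/2) = (11/2)/[(3)] = 11/6
Sum: 4·(-5/6) + 7·(11/6) = 19/2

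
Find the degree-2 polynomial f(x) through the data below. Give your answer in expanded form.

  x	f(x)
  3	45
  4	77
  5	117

f(x) = 4x^2 + 4x - 3

Newton's divided differences:
f[3,4] = (77 - 45) / (4 - 3) = 32
f[4,5] = (117 - 77) / (5 - 4) = 40
f[3,4,5] = (40 - 32) / (5 - 3) = 4
f(x) = 45 + 32·(x - 3) + 4·(x - 3)(x - 4)
Expanding: f(x) = 4x^2 + 4x - 3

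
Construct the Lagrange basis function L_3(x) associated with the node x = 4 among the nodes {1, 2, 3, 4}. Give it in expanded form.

L_3(x) = (x - 1)(x - 2)(x - 3) / [(3)·(2)·(1)]
       = (x^3 - 6x^2 + 11x - 6) / (6)

L_3(x) = (1/6)x^3 - x^2 + (11/6)x - 1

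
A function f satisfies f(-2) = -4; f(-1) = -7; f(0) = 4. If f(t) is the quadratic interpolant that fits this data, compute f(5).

269

Evaluate each Lagrange basis at t = 5:
L_0(5) = (6)·(5)/[(-1)·(-2)] = 15
L_1(5) = (7)·(5)/[(1)·(-1)] = -35
L_2(5) = (7)·(6)/[(2)·(1)] = 21
Sum: (-4)·(15) + (-7)·(-35) + 4·(21) = 269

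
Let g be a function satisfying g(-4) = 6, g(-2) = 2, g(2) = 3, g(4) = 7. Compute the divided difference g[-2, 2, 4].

g[-2,2] = (3 - 2) / (2 - (-2)) = 1/4
g[2,4] = (7 - 3) / (4 - 2) = 2
g[-2,2,4] = (2 - 1/4) / (4 - (-2)) = 7/24

7/24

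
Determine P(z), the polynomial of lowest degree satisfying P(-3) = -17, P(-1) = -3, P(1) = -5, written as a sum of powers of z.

P(z) = -2z^2 - z - 2

Build the Lagrange basis polynomials:
L_0(z) = (z + 1)(z - 1) / [8] = (1/8)z^2 - 1/8
L_1(z) = (z + 3)(z - 1) / [-4] = -(1/4)z^2 - (1/2)z + 3/4
L_2(z) = (z + 3)(z + 1) / [8] = (1/8)z^2 + (1/2)z + 3/8
P(z) = (-17)·L_0 + (-3)·L_1 + (-5)·L_2
  (-17)·L_0(z) = -(17/8)z^2 + 17/8
  (-3)·L_1(z) = (3/4)z^2 + (3/2)z - 9/4
  (-5)·L_2(z) = -(5/8)z^2 - (5/2)z - 15/8
Adding term by term: -2z^2 - z - 2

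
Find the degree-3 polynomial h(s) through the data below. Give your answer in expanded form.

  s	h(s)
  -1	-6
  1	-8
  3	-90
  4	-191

Build the Lagrange basis polynomials:
L_0(s) = (s - 1)(s - 3)(s - 4) / [-40] = -(1/40)s^3 + (1/5)s^2 - (19/40)s + 3/10
L_1(s) = (s + 1)(s - 3)(s - 4) / [12] = (1/12)s^3 - (1/2)s^2 + (5/12)s + 1
L_2(s) = (s + 1)(s - 1)(s - 4) / [-8] = -(1/8)s^3 + (1/2)s^2 + (1/8)s - 1/2
L_3(s) = (s + 1)(s - 1)(s - 3) / [15] = (1/15)s^3 - (1/5)s^2 - (1/15)s + 1/5
h(s) = (-6)·L_0 + (-8)·L_1 + (-90)·L_2 + (-191)·L_3
  (-6)·L_0(s) = (3/20)s^3 - (6/5)s^2 + (57/20)s - 9/5
  (-8)·L_1(s) = -(2/3)s^3 + 4s^2 - (10/3)s - 8
  (-90)·L_2(s) = (45/4)s^3 - 45s^2 - (45/4)s + 45
  (-191)·L_3(s) = -(191/15)s^3 + (191/5)s^2 + (191/15)s - 191/5
Adding term by term: -2s^3 - 4s^2 + s - 3

h(s) = -2s^3 - 4s^2 + s - 3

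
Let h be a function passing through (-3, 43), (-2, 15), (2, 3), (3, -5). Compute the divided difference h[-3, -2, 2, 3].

h[-3,-2] = (15 - 43) / (-2 - (-3)) = -28
h[-2,2] = (3 - 15) / (2 - (-2)) = -3
h[2,3] = (-5 - 3) / (3 - 2) = -8
h[-3,-2,2] = (-3 - (-28)) / (2 - (-3)) = 5
h[-2,2,3] = (-8 - (-3)) / (3 - (-2)) = -1
h[-3,-2,2,3] = (-1 - 5) / (3 - (-3)) = -1

-1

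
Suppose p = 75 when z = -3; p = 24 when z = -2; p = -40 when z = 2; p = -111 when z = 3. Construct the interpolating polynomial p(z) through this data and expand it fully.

p(z) = -3z^3 - 2z^2 - 4z

Build the Lagrange basis polynomials:
L_0(z) = (z + 2)(z - 2)(z - 3) / [-30] = -(1/30)z^3 + (1/10)z^2 + (2/15)z - 2/5
L_1(z) = (z + 3)(z - 2)(z - 3) / [20] = (1/20)z^3 - (1/10)z^2 - (9/20)z + 9/10
L_2(z) = (z + 3)(z + 2)(z - 3) / [-20] = -(1/20)z^3 - (1/10)z^2 + (9/20)z + 9/10
L_3(z) = (z + 3)(z + 2)(z - 2) / [30] = (1/30)z^3 + (1/10)z^2 - (2/15)z - 2/5
p(z) = 75·L_0 + 24·L_1 + (-40)·L_2 + (-111)·L_3
  75·L_0(z) = -(5/2)z^3 + (15/2)z^2 + 10z - 30
  24·L_1(z) = (6/5)z^3 - (12/5)z^2 - (54/5)z + 108/5
  (-40)·L_2(z) = 2z^3 + 4z^2 - 18z - 36
  (-111)·L_3(z) = -(37/10)z^3 - (111/10)z^2 + (74/5)z + 222/5
Adding term by term: -3z^3 - 2z^2 - 4z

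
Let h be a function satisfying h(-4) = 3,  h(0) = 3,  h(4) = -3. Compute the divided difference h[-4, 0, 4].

-3/16

h[-4,0] = (3 - 3) / (0 - (-4)) = 0
h[0,4] = (-3 - 3) / (4 - 0) = -3/2
h[-4,0,4] = (-3/2 - 0) / (4 - (-4)) = -3/16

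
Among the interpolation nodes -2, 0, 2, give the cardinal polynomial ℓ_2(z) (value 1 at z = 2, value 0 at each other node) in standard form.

ℓ_2(z) = (1/8)z^2 + (1/4)z

ℓ_2(z) = (z + 2)z / [(4)·(2)]
       = (z^2 + 2z) / (8)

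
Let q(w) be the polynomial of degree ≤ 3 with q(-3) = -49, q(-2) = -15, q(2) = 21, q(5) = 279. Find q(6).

473

Using Newton's divided-difference form:
q[-3,-2] = (-15 - (-49)) / (-2 - (-3)) = 34
q[-2,2] = (21 - (-15)) / (2 - (-2)) = 9
q[2,5] = (279 - 21) / (5 - 2) = 86
q[-3,-2,2] = (9 - 34) / (2 - (-3)) = -5
q[-2,2,5] = (86 - 9) / (5 - (-2)) = 11
q[-3,-2,2,5] = (11 - (-5)) / (5 - (-3)) = 2
q(6) = -49 + 34·(9) + (-5)·(9)·(8) + 2·(9)·(8)·(4) = 473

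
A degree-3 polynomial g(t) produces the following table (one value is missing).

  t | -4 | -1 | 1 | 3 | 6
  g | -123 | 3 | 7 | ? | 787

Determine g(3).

The 4 known values determine g uniquely (degree ≤ 3).
Evaluate each Lagrange basis at t = 3:
L_0(3) = (4)·(2)·(-3)/[(-3)·(-5)·(-10)] = 4/25
L_1(3) = (7)·(2)·(-3)/[(3)·(-2)·(-7)] = -1
L_2(3) = (7)·(4)·(-3)/[(5)·(2)·(-5)] = 42/25
L_3(3) = (7)·(4)·(2)/[(10)·(7)·(5)] = 4/25
Sum: (-123)·(4/25) + 3·(-1) + 7·(42/25) + 787·(4/25) = 115

115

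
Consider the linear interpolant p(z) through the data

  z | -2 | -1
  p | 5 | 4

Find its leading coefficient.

-1

The leading coefficient equals the top divided difference p[-2,-1].
p[-2,-1] = (4 - 5) / (-1 - (-2)) = -1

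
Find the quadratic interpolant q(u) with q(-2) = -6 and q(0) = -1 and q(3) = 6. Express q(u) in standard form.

q(u) = -(1/30)u^2 + (73/30)u - 1

Newton's divided differences:
q[-2,0] = (-1 - (-6)) / (0 - (-2)) = 5/2
q[0,3] = (6 - (-1)) / (3 - 0) = 7/3
q[-2,0,3] = (7/3 - 5/2) / (3 - (-2)) = -1/30
q(u) = -6 + (5/2)·(u + 2) + (-1/30)·(u + 2)u
Expanding: q(u) = -(1/30)u^2 + (73/30)u - 1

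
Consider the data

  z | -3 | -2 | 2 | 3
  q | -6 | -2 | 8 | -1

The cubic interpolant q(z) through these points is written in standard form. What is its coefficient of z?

Build the Lagrange basis polynomials:
L_0(z) = (z + 2)(z - 2)(z - 3) / [-30] = -(1/30)z^3 + (1/10)z^2 + (2/15)z - 2/5
L_1(z) = (z + 3)(z - 2)(z - 3) / [20] = (1/20)z^3 - (1/10)z^2 - (9/20)z + 9/10
L_2(z) = (z + 3)(z + 2)(z - 3) / [-20] = -(1/20)z^3 - (1/10)z^2 + (9/20)z + 9/10
L_3(z) = (z + 3)(z + 2)(z - 2) / [30] = (1/30)z^3 + (1/10)z^2 - (2/15)z - 2/5
q(z) = (-6)·L_0 + (-2)·L_1 + 8·L_2 + (-1)·L_3
Only the coefficient of z is needed; take it from each L_i and combine:
(-6)·(2/15) + (-2)·(-9/20) + 8·(9/20) + (-1)·(-2/15) = 23/6

23/6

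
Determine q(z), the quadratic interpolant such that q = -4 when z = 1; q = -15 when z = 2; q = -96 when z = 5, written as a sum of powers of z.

L_0(z) = (z - 2)(z - 5) / [4] = (1/4)z^2 - (7/4)z + 5/2
L_1(z) = (z - 1)(z - 5) / [-3] = -(1/3)z^2 + 2z - 5/3
L_2(z) = (z - 1)(z - 2) / [12] = (1/12)z^2 - (1/4)z + 1/6
q(z) = (-4)·L_0 + (-15)·L_1 + (-96)·L_2
  (-4)·L_0(z) = -z^2 + 7z - 10
  (-15)·L_1(z) = 5z^2 - 30z + 25
  (-96)·L_2(z) = -8z^2 + 24z - 16
Adding term by term: -4z^2 + z - 1

q(z) = -4z^2 + z - 1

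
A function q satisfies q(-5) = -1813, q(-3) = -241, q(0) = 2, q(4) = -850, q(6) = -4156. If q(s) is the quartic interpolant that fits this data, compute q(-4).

Evaluate each Lagrange basis at s = -4:
L_0(-4) = (-1)·(-4)·(-8)·(-10)/[(-2)·(-5)·(-9)·(-11)] = 32/99
L_1(-4) = (1)·(-4)·(-8)·(-10)/[(2)·(-3)·(-7)·(-9)] = 160/189
L_2(-4) = (1)·(-1)·(-8)·(-10)/[(5)·(3)·(-4)·(-6)] = -2/9
L_3(-4) = (1)·(-1)·(-4)·(-10)/[(9)·(7)·(4)·(-2)] = 5/63
L_4(-4) = (1)·(-1)·(-4)·(-8)/[(11)·(9)·(6)·(2)] = -8/297
Sum: (-1813)·(32/99) + (-241)·(160/189) + 2·(-2/9) + (-850)·(5/63) + (-4156)·(-8/297) = -746

-746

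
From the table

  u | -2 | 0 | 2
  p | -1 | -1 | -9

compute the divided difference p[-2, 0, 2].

p[-2,0] = (-1 - (-1)) / (0 - (-2)) = 0
p[0,2] = (-9 - (-1)) / (2 - 0) = -4
p[-2,0,2] = (-4 - 0) / (2 - (-2)) = -1

-1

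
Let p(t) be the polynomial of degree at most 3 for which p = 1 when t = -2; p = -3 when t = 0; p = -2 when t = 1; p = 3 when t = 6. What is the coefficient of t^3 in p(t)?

-1/8

Build the Lagrange basis polynomials:
L_0(t) = t(t - 1)(t - 6) / [-48] = -(1/48)t^3 + (7/48)t^2 - (1/8)t
L_1(t) = (t + 2)(t - 1)(t - 6) / [12] = (1/12)t^3 - (5/12)t^2 - (2/3)t + 1
L_2(t) = (t + 2)t(t - 6) / [-15] = -(1/15)t^3 + (4/15)t^2 + (4/5)t
L_3(t) = (t + 2)t(t - 1) / [240] = (1/240)t^3 + (1/240)t^2 - (1/120)t
p(t) = 1·L_0 + (-3)·L_1 + (-2)·L_2 + 3·L_3
Only the coefficient of t^3 is needed; take it from each L_i and combine:
1·(-1/48) + (-3)·(1/12) + (-2)·(-1/15) + 3·(1/240) = -1/8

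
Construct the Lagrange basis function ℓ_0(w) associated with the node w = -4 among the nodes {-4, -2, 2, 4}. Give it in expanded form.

ℓ_0(w) = (w + 2)(w - 2)(w - 4) / [(-2)·(-6)·(-8)]
       = (w^3 - 4w^2 - 4w + 16) / (-96)

ℓ_0(w) = -(1/96)w^3 + (1/24)w^2 + (1/24)w - 1/6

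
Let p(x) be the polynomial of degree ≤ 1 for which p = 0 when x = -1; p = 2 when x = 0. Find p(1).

L_0(1) = (1)/[(-1)] = -1
L_1(1) = (2)/[(1)] = 2
Sum: 0 + 2·(2) = 4

4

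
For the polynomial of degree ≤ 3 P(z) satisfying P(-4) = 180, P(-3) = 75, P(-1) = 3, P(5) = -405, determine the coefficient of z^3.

-3

The leading coefficient equals the top divided difference P[-4,-3,-1,5].
P[-4,-3] = (75 - 180) / (-3 - (-4)) = -105
P[-3,-1] = (3 - 75) / (-1 - (-3)) = -36
P[-1,5] = (-405 - 3) / (5 - (-1)) = -68
P[-4,-3,-1] = (-36 - (-105)) / (-1 - (-4)) = 23
P[-3,-1,5] = (-68 - (-36)) / (5 - (-3)) = -4
P[-4,-3,-1,5] = (-4 - 23) / (5 - (-4)) = -3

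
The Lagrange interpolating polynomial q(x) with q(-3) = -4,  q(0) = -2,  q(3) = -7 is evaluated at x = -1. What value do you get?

-17/9

L_0(-1) = (-1)·(-4)/[(-3)·(-6)] = 2/9
L_1(-1) = (2)·(-4)/[(3)·(-3)] = 8/9
L_2(-1) = (2)·(-1)/[(6)·(3)] = -1/9
Sum: (-4)·(2/9) + (-2)·(8/9) + (-7)·(-1/9) = -17/9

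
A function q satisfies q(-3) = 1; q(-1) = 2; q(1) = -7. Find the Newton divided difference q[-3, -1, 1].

q[-3,-1] = (2 - 1) / (-1 - (-3)) = 1/2
q[-1,1] = (-7 - 2) / (1 - (-1)) = -9/2
q[-3,-1,1] = (-9/2 - 1/2) / (1 - (-3)) = -5/4

-5/4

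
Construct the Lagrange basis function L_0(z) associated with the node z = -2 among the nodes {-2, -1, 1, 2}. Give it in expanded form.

L_0(z) = (z + 1)(z - 1)(z - 2) / [(-1)·(-3)·(-4)]
       = (z^3 - 2z^2 - z + 2) / (-12)

L_0(z) = -(1/12)z^3 + (1/6)z^2 + (1/12)z - 1/6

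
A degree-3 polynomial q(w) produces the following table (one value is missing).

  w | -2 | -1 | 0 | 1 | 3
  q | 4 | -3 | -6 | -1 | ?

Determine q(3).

49

The 4 known values determine q uniquely (degree ≤ 3).
L_0(3) = (4)·(3)·(2)/[(-1)·(-2)·(-3)] = -4
L_1(3) = (5)·(3)·(2)/[(1)·(-1)·(-2)] = 15
L_2(3) = (5)·(4)·(2)/[(2)·(1)·(-1)] = -20
L_3(3) = (5)·(4)·(3)/[(3)·(2)·(1)] = 10
Sum: 4·(-4) + (-3)·(15) + (-6)·(-20) + (-1)·(10) = 49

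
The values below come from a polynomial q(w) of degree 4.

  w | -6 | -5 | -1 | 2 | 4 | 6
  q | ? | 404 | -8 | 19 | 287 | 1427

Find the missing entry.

947

The 5 known values determine q uniquely (degree ≤ 4).
Evaluate each Lagrange basis at w = -6:
L_0(-6) = (-5)·(-8)·(-10)·(-12)/[(-4)·(-7)·(-9)·(-11)] = 400/231
L_1(-6) = (-1)·(-8)·(-10)·(-12)/[(4)·(-3)·(-5)·(-7)] = -16/7
L_2(-6) = (-1)·(-5)·(-10)·(-12)/[(7)·(3)·(-2)·(-4)] = 25/7
L_3(-6) = (-1)·(-5)·(-8)·(-12)/[(9)·(5)·(2)·(-2)] = -8/3
L_4(-6) = (-1)·(-5)·(-8)·(-10)/[(11)·(7)·(4)·(2)] = 50/77
Sum: 404·(400/231) + (-8)·(-16/7) + 19·(25/7) + 287·(-8/3) + 1427·(50/77) = 947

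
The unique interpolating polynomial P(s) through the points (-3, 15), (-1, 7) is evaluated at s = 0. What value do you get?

Evaluate each Lagrange basis at s = 0:
L_0(0) = (1)/[(-2)] = -1/2
L_1(0) = (3)/[(2)] = 3/2
Sum: 15·(-1/2) + 7·(3/2) = 3

3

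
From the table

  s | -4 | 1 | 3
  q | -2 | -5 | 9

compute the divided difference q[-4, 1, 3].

q[-4,1] = (-5 - (-2)) / (1 - (-4)) = -3/5
q[1,3] = (9 - (-5)) / (3 - 1) = 7
q[-4,1,3] = (7 - (-3/5)) / (3 - (-4)) = 38/35

38/35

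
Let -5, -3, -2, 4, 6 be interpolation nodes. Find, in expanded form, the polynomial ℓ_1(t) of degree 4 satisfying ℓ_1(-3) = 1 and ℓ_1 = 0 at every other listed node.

ℓ_1(t) = (t + 5)(t + 2)(t - 4)(t - 6) / [(2)·(-1)·(-7)·(-9)]
       = (t^4 - 3t^3 - 36t^2 + 68t + 240) / (-126)

ℓ_1(t) = -(1/126)t^4 + (1/42)t^3 + (2/7)t^2 - (34/63)t - 40/21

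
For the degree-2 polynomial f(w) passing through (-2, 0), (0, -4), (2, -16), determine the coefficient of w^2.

Build the Lagrange basis polynomials:
L_0(w) = w(w - 2) / [8] = (1/8)w^2 - (1/4)w
L_1(w) = (w + 2)(w - 2) / [-4] = -(1/4)w^2 + 1
L_2(w) = (w + 2)w / [8] = (1/8)w^2 + (1/4)w
f(w) = 0·L_0 + (-4)·L_1 + (-16)·L_2
Only the coefficient of w^2 is needed; take it from each L_i and combine:
0·(1/8) + (-4)·(-1/4) + (-16)·(1/8) = -1

-1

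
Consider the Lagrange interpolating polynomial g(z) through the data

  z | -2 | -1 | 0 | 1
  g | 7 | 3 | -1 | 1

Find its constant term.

L_0(z) = (z + 1)z(z - 1) / [-6] = -(1/6)z^3 + (1/6)z
L_1(z) = (z + 2)z(z - 1) / [2] = (1/2)z^3 + (1/2)z^2 - z
L_2(z) = (z + 2)(z + 1)(z - 1) / [-2] = -(1/2)z^3 - z^2 + (1/2)z + 1
L_3(z) = (z + 2)(z + 1)z / [6] = (1/6)z^3 + (1/2)z^2 + (1/3)z
g(z) = 7·L_0 + 3·L_1 + (-1)·L_2 + 1·L_3
Only the constant term is needed; take it from each L_i and combine:
7·(0) + 3·(0) + (-1)·(1) + 1·(0) = -1

-1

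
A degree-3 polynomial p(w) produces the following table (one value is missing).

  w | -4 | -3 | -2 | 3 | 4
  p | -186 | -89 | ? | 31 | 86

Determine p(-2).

The 4 known values determine p uniquely (degree ≤ 3).
Evaluate each Lagrange basis at w = -2:
L_0(-2) = (1)·(-5)·(-6)/[(-1)·(-7)·(-8)] = -15/28
L_1(-2) = (2)·(-5)·(-6)/[(1)·(-6)·(-7)] = 10/7
L_2(-2) = (2)·(1)·(-6)/[(7)·(6)·(-1)] = 2/7
L_3(-2) = (2)·(1)·(-5)/[(8)·(7)·(1)] = -5/28
Sum: (-186)·(-15/28) + (-89)·(10/7) + 31·(2/7) + 86·(-5/28) = -34

-34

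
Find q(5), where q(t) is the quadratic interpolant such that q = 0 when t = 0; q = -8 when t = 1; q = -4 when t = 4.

Evaluate each Lagrange basis at t = 5:
L_0(5) = (4)·(1)/[(-1)·(-4)] = 1
L_1(5) = (5)·(1)/[(1)·(-3)] = -5/3
L_2(5) = (5)·(4)/[(4)·(3)] = 5/3
Sum: 0 + (-8)·(-5/3) + (-4)·(5/3) = 20/3

20/3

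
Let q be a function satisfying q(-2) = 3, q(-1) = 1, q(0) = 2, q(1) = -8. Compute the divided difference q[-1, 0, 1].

q[-1,0] = (2 - 1) / (0 - (-1)) = 1
q[0,1] = (-8 - 2) / (1 - 0) = -10
q[-1,0,1] = (-10 - 1) / (1 - (-1)) = -11/2

-11/2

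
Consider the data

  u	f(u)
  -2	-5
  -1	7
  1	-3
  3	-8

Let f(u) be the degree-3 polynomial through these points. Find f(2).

-99/10

Using Newton's divided-difference form:
f[-2,-1] = (7 - (-5)) / (-1 - (-2)) = 12
f[-1,1] = (-3 - 7) / (1 - (-1)) = -5
f[1,3] = (-8 - (-3)) / (3 - 1) = -5/2
f[-2,-1,1] = (-5 - 12) / (1 - (-2)) = -17/3
f[-1,1,3] = (-5/2 - (-5)) / (3 - (-1)) = 5/8
f[-2,-1,1,3] = (5/8 - (-17/3)) / (3 - (-2)) = 151/120
f(2) = -5 + 12·(4) + (-17/3)·(4)·(3) + (151/120)·(4)·(3)·(1) = -99/10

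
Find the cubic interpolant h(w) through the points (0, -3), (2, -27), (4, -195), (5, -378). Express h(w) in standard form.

h(w) = -3w^3 - 3

Build the Lagrange basis polynomials:
L_0(w) = (w - 2)(w - 4)(w - 5) / [-40] = -(1/40)w^3 + (11/40)w^2 - (19/20)w + 1
L_1(w) = w(w - 4)(w - 5) / [12] = (1/12)w^3 - (3/4)w^2 + (5/3)w
L_2(w) = w(w - 2)(w - 5) / [-8] = -(1/8)w^3 + (7/8)w^2 - (5/4)w
L_3(w) = w(w - 2)(w - 4) / [15] = (1/15)w^3 - (2/5)w^2 + (8/15)w
h(w) = (-3)·L_0 + (-27)·L_1 + (-195)·L_2 + (-378)·L_3
  (-3)·L_0(w) = (3/40)w^3 - (33/40)w^2 + (57/20)w - 3
  (-27)·L_1(w) = -(9/4)w^3 + (81/4)w^2 - 45w
  (-195)·L_2(w) = (195/8)w^3 - (1365/8)w^2 + (975/4)w
  (-378)·L_3(w) = -(126/5)w^3 + (756/5)w^2 - (1008/5)w
Adding term by term: -3w^3 - 3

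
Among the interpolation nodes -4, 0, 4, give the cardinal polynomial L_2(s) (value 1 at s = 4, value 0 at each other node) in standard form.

L_2(s) = (s + 4)s / [(8)·(4)]
       = (s^2 + 4s) / (32)

L_2(s) = (1/32)s^2 + (1/8)s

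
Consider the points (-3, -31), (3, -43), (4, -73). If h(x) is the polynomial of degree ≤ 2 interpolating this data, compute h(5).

-111

Using Newton's divided-difference form:
h[-3,3] = (-43 - (-31)) / (3 - (-3)) = -2
h[3,4] = (-73 - (-43)) / (4 - 3) = -30
h[-3,3,4] = (-30 - (-2)) / (4 - (-3)) = -4
h(5) = -31 + (-2)·(8) + (-4)·(8)·(2) = -111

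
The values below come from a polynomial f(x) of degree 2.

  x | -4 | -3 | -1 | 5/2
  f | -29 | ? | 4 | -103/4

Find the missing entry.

The 3 known values determine f uniquely (degree ≤ 2).
Evaluate each Lagrange basis at x = -3:
L_0(-3) = (-2)·(-11/2)/[(-3)·(-13/2)] = 22/39
L_1(-3) = (1)·(-11/2)/[(3)·(-7/2)] = 11/21
L_2(-3) = (1)·(-2)/[(13/2)·(7/2)] = -8/91
Sum: (-29)·(22/39) + 4·(11/21) + (-103/4)·(-8/91) = -12

-12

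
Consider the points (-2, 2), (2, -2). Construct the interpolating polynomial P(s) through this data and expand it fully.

Build the Lagrange basis polynomials:
L_0(s) = (s - 2) / [-4] = -(1/4)s + 1/2
L_1(s) = (s + 2) / [4] = (1/4)s + 1/2
P(s) = 2·L_0 + (-2)·L_1
  2·L_0(s) = -(1/2)s + 1
  (-2)·L_1(s) = -(1/2)s - 1
Adding term by term: -s

P(s) = -s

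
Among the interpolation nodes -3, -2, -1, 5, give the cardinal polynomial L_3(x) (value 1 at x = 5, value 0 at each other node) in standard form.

L_3(x) = (x + 3)(x + 2)(x + 1) / [(8)·(7)·(6)]
       = (x^3 + 6x^2 + 11x + 6) / (336)

L_3(x) = (1/336)x^3 + (1/56)x^2 + (11/336)x + 1/56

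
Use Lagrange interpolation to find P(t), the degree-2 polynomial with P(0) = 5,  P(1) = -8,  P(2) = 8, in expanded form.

L_0(t) = (t - 1)(t - 2) / [2] = (1/2)t^2 - (3/2)t + 1
L_1(t) = t(t - 2) / [-1] = -t^2 + 2t
L_2(t) = t(t - 1) / [2] = (1/2)t^2 - (1/2)t
P(t) = 5·L_0 + (-8)·L_1 + 8·L_2
  5·L_0(t) = (5/2)t^2 - (15/2)t + 5
  (-8)·L_1(t) = 8t^2 - 16t
  8·L_2(t) = 4t^2 - 4t
Adding term by term: (29/2)t^2 - (55/2)t + 5

P(t) = (29/2)t^2 - (55/2)t + 5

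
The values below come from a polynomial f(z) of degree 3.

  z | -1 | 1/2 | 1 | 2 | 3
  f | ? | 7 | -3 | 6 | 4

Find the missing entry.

The 4 known values determine f uniquely (degree ≤ 3).
Evaluate each Lagrange basis at z = -1:
L_0(-1) = (-2)·(-3)·(-4)/[(-1/2)·(-3/2)·(-5/2)] = 64/5
L_1(-1) = (-3/2)·(-3)·(-4)/[(1/2)·(-1)·(-2)] = -18
L_2(-1) = (-3/2)·(-2)·(-4)/[(3/2)·(1)·(-1)] = 8
L_3(-1) = (-3/2)·(-2)·(-3)/[(5/2)·(2)·(1)] = -9/5
Sum: 7·(64/5) + (-3)·(-18) + 6·(8) + 4·(-9/5) = 922/5

922/5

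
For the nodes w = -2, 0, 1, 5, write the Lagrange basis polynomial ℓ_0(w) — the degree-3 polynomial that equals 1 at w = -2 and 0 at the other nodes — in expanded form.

ℓ_0(w) = -(1/42)w^3 + (1/7)w^2 - (5/42)w

ℓ_0(w) = w(w - 1)(w - 5) / [(-2)·(-3)·(-7)]
       = (w^3 - 6w^2 + 5w) / (-42)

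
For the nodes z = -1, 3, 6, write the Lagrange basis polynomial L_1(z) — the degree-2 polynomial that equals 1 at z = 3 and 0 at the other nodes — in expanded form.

L_1(z) = (z + 1)(z - 6) / [(4)·(-3)]
       = (z^2 - 5z - 6) / (-12)

L_1(z) = -(1/12)z^2 + (5/12)z + 1/2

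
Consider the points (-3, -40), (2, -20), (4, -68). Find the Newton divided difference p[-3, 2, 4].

-4

p[-3,2] = (-20 - (-40)) / (2 - (-3)) = 4
p[2,4] = (-68 - (-20)) / (4 - 2) = -24
p[-3,2,4] = (-24 - 4) / (4 - (-3)) = -4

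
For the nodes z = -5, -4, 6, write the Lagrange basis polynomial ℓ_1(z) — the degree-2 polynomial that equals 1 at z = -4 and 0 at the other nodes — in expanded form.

ℓ_1(z) = (z + 5)(z - 6) / [(1)·(-10)]
       = (z^2 - z - 30) / (-10)

ℓ_1(z) = -(1/10)z^2 + (1/10)z + 3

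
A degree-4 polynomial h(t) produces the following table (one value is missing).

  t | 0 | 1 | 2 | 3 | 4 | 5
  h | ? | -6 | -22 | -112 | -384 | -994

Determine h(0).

-4

The 5 known values determine h uniquely (degree ≤ 4).
Evaluate each Lagrange basis at t = 0:
L_0(0) = (-2)·(-3)·(-4)·(-5)/[(-1)·(-2)·(-3)·(-4)] = 5
L_1(0) = (-1)·(-3)·(-4)·(-5)/[(1)·(-1)·(-2)·(-3)] = -10
L_2(0) = (-1)·(-2)·(-4)·(-5)/[(2)·(1)·(-1)·(-2)] = 10
L_3(0) = (-1)·(-2)·(-3)·(-5)/[(3)·(2)·(1)·(-1)] = -5
L_4(0) = (-1)·(-2)·(-3)·(-4)/[(4)·(3)·(2)·(1)] = 1
Sum: (-6)·(5) + (-22)·(-10) + (-112)·(10) + (-384)·(-5) + (-994)·(1) = -4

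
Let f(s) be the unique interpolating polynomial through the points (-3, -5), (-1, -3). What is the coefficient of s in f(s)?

The leading coefficient equals the top divided difference f[-3,-1].
f[-3,-1] = (-3 - (-5)) / (-1 - (-3)) = 1

1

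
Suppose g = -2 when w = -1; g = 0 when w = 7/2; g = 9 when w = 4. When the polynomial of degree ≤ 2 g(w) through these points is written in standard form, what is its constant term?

-623/45

Build the Lagrange basis polynomials:
L_0(w) = (w - 7/2)(w - 4) / [45/2] = (2/45)w^2 - (1/3)w + 28/45
L_1(w) = (w + 1)(w - 4) / [-9/4] = -(4/9)w^2 + (4/3)w + 16/9
L_2(w) = (w + 1)(w - 7/2) / [5/2] = (2/5)w^2 - w - 7/5
g(w) = (-2)·L_0 + 0·L_1 + 9·L_2
Only the constant term is needed; take it from each L_i and combine:
(-2)·(28/45) + 0·(16/9) + 9·(-7/5) = -623/45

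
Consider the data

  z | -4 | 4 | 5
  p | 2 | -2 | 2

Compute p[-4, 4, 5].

1/2

p[-4,4] = (-2 - 2) / (4 - (-4)) = -1/2
p[4,5] = (2 - (-2)) / (5 - 4) = 4
p[-4,4,5] = (4 - (-1/2)) / (5 - (-4)) = 1/2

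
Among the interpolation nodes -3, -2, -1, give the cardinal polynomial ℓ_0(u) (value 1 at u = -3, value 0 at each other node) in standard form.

ℓ_0(u) = (1/2)u^2 + (3/2)u + 1

ℓ_0(u) = (u + 2)(u + 1) / [(-1)·(-2)]
       = (u^2 + 3u + 2) / (2)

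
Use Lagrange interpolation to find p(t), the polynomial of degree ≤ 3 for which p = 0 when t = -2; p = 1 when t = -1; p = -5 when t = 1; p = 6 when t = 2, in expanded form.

p(t) = (3/2)t^3 + (5/3)t^2 - (9/2)t - 11/3

L_0(t) = (t + 1)(t - 1)(t - 2) / [-12] = -(1/12)t^3 + (1/6)t^2 + (1/12)t - 1/6
L_1(t) = (t + 2)(t - 1)(t - 2) / [6] = (1/6)t^3 - (1/6)t^2 - (2/3)t + 2/3
L_2(t) = (t + 2)(t + 1)(t - 2) / [-6] = -(1/6)t^3 - (1/6)t^2 + (2/3)t + 2/3
L_3(t) = (t + 2)(t + 1)(t - 1) / [12] = (1/12)t^3 + (1/6)t^2 - (1/12)t - 1/6
p(t) = 0·L_0 + 1·L_1 + (-5)·L_2 + 6·L_3
  0·L_0(t) = 0
  1·L_1(t) = (1/6)t^3 - (1/6)t^2 - (2/3)t + 2/3
  (-5)·L_2(t) = (5/6)t^3 + (5/6)t^2 - (10/3)t - 10/3
  6·L_3(t) = (1/2)t^3 + t^2 - (1/2)t - 1
Adding term by term: (3/2)t^3 + (5/3)t^2 - (9/2)t - 11/3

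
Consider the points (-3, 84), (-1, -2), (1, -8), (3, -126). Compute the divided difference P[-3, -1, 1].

P[-3,-1] = (-2 - 84) / (-1 - (-3)) = -43
P[-1,1] = (-8 - (-2)) / (1 - (-1)) = -3
P[-3,-1,1] = (-3 - (-43)) / (1 - (-3)) = 10

10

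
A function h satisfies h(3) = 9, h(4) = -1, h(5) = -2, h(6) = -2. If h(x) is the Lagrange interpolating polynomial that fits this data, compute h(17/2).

L_0(17/2) = (9/2)·(7/2)·(5/2)/[(-1)·(-2)·(-3)] = -105/16
L_1(17/2) = (11/2)·(7/2)·(5/2)/[(1)·(-1)·(-2)] = 385/16
L_2(17/2) = (11/2)·(9/2)·(5/2)/[(2)·(1)·(-1)] = -495/16
L_3(17/2) = (11/2)·(9/2)·(7/2)/[(3)·(2)·(1)] = 231/16
Sum: 9·(-105/16) + (-1)·(385/16) + (-2)·(-495/16) + (-2)·(231/16) = -401/8

-401/8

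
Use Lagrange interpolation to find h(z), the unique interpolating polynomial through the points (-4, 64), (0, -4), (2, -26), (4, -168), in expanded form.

Build the Lagrange basis polynomials:
L_0(z) = z(z - 2)(z - 4) / [-192] = -(1/192)z^3 + (1/32)z^2 - (1/24)z
L_1(z) = (z + 4)(z - 2)(z - 4) / [32] = (1/32)z^3 - (1/16)z^2 - (1/2)z + 1
L_2(z) = (z + 4)z(z - 4) / [-24] = -(1/24)z^3 + (2/3)z
L_3(z) = (z + 4)z(z - 2) / [64] = (1/64)z^3 + (1/32)z^2 - (1/8)z
h(z) = 64·L_0 + (-4)·L_1 + (-26)·L_2 + (-168)·L_3
  64·L_0(z) = -(1/3)z^3 + 2z^2 - (8/3)z
  (-4)·L_1(z) = -(1/8)z^3 + (1/4)z^2 + 2z - 4
  (-26)·L_2(z) = (13/12)z^3 - (52/3)z
  (-168)·L_3(z) = -(21/8)z^3 - (21/4)z^2 + 21z
Adding term by term: -2z^3 - 3z^2 + 3z - 4

h(z) = -2z^3 - 3z^2 + 3z - 4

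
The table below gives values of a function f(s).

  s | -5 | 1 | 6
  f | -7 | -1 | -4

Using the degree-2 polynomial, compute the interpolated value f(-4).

-58/11

Using Newton's divided-difference form:
f[-5,1] = (-1 - (-7)) / (1 - (-5)) = 1
f[1,6] = (-4 - (-1)) / (6 - 1) = -3/5
f[-5,1,6] = (-3/5 - 1) / (6 - (-5)) = -8/55
f(-4) = -7 + 1·(1) + (-8/55)·(1)·(-5) = -58/11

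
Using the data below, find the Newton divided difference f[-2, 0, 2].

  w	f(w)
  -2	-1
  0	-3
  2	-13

f[-2,0] = (-3 - (-1)) / (0 - (-2)) = -1
f[0,2] = (-13 - (-3)) / (2 - 0) = -5
f[-2,0,2] = (-5 - (-1)) / (2 - (-2)) = -1

-1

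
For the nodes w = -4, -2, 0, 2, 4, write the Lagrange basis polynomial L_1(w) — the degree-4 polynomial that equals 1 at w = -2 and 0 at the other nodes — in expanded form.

L_1(w) = (w + 4)w(w - 2)(w - 4) / [(2)·(-2)·(-4)·(-6)]
       = (w^4 - 2w^3 - 16w^2 + 32w) / (-96)

L_1(w) = -(1/96)w^4 + (1/48)w^3 + (1/6)w^2 - (1/3)w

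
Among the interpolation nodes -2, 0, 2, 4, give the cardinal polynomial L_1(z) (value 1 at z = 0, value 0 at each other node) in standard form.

L_1(z) = (z + 2)(z - 2)(z - 4) / [(2)·(-2)·(-4)]
       = (z^3 - 4z^2 - 4z + 16) / (16)

L_1(z) = (1/16)z^3 - (1/4)z^2 - (1/4)z + 1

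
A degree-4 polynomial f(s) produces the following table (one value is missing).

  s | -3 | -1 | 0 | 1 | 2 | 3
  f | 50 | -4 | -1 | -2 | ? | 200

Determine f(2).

The 5 known values determine f uniquely (degree ≤ 4).
Evaluate each Lagrange basis at s = 2:
L_0(2) = (3)·(2)·(1)·(-1)/[(-2)·(-3)·(-4)·(-6)] = -1/24
L_1(2) = (5)·(2)·(1)·(-1)/[(2)·(-1)·(-2)·(-4)] = 5/8
L_2(2) = (5)·(3)·(1)·(-1)/[(3)·(1)·(-1)·(-3)] = -5/3
L_3(2) = (5)·(3)·(2)·(-1)/[(4)·(2)·(1)·(-2)] = 15/8
L_4(2) = (5)·(3)·(2)·(1)/[(6)·(4)·(3)·(2)] = 5/24
Sum: 50·(-1/24) + (-4)·(5/8) + (-1)·(-5/3) + (-2)·(15/8) + 200·(5/24) = 35

35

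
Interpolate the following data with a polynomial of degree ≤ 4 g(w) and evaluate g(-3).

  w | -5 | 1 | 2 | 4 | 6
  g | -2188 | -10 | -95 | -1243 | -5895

Using Newton's divided-difference form:
g[-5,1] = (-10 - (-2188)) / (1 - (-5)) = 363
g[1,2] = (-95 - (-10)) / (2 - 1) = -85
g[2,4] = (-1243 - (-95)) / (4 - 2) = -574
g[4,6] = (-5895 - (-1243)) / (6 - 4) = -2326
g[-5,1,2] = (-85 - 363) / (2 - (-5)) = -64
g[1,2,4] = (-574 - (-85)) / (4 - 1) = -163
g[2,4,6] = (-2326 - (-574)) / (6 - 2) = -438
g[-5,1,2,4] = (-163 - (-64)) / (4 - (-5)) = -11
g[1,2,4,6] = (-438 - (-163)) / (6 - 1) = -55
g[-5,1,2,4,6] = (-55 - (-11)) / (6 - (-5)) = -4
g(-3) = -2188 + 363·(2) + (-64)·(2)·(-4) + (-11)·(2)·(-4)·(-5) + (-4)·(2)·(-4)·(-5)·(-7) = -270

-270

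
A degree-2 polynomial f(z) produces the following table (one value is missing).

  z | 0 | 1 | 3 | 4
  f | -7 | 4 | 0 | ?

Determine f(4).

The 3 known values determine f uniquely (degree ≤ 2).
L_0(4) = (3)·(1)/[(-1)·(-3)] = 1
L_1(4) = (4)·(1)/[(1)·(-2)] = -2
L_2(4) = (4)·(3)/[(3)·(2)] = 2
Sum: (-7)·(1) + 4·(-2) + 0 = -15

-15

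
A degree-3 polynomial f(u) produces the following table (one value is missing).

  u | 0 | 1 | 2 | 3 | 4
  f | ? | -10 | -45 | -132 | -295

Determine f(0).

-3

The 4 known values determine f uniquely (degree ≤ 3).
L_0(0) = (-2)·(-3)·(-4)/[(-1)·(-2)·(-3)] = 4
L_1(0) = (-1)·(-3)·(-4)/[(1)·(-1)·(-2)] = -6
L_2(0) = (-1)·(-2)·(-4)/[(2)·(1)·(-1)] = 4
L_3(0) = (-1)·(-2)·(-3)/[(3)·(2)·(1)] = -1
Sum: (-10)·(4) + (-45)·(-6) + (-132)·(4) + (-295)·(-1) = -3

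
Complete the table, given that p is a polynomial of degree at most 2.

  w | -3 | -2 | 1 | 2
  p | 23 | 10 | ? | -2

-5

The 3 known values determine p uniquely (degree ≤ 2).
Evaluate each Lagrange basis at w = 1:
L_0(1) = (3)·(-1)/[(-1)·(-5)] = -3/5
L_1(1) = (4)·(-1)/[(1)·(-4)] = 1
L_2(1) = (4)·(3)/[(5)·(4)] = 3/5
Sum: 23·(-3/5) + 10·(1) + (-2)·(3/5) = -5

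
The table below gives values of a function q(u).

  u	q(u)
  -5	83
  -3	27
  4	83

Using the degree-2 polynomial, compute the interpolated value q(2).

Evaluate each Lagrange basis at u = 2:
L_0(2) = (5)·(-2)/[(-2)·(-9)] = -5/9
L_1(2) = (7)·(-2)/[(2)·(-7)] = 1
L_2(2) = (7)·(5)/[(9)·(7)] = 5/9
Sum: 83·(-5/9) + 27·(1) + 83·(5/9) = 27

27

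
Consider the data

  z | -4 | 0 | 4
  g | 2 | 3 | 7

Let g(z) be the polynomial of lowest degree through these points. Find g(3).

183/32

Evaluate each Lagrange basis at z = 3:
L_0(3) = (3)·(-1)/[(-4)·(-8)] = -3/32
L_1(3) = (7)·(-1)/[(4)·(-4)] = 7/16
L_2(3) = (7)·(3)/[(8)·(4)] = 21/32
Sum: 2·(-3/32) + 3·(7/16) + 7·(21/32) = 183/32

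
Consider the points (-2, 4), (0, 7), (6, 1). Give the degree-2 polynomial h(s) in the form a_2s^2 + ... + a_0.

L_0(s) = s(s - 6) / [16] = (1/16)s^2 - (3/8)s
L_1(s) = (s + 2)(s - 6) / [-12] = -(1/12)s^2 + (1/3)s + 1
L_2(s) = (s + 2)s / [48] = (1/48)s^2 + (1/24)s
h(s) = 4·L_0 + 7·L_1 + 1·L_2
  4·L_0(s) = (1/4)s^2 - (3/2)s
  7·L_1(s) = -(7/12)s^2 + (7/3)s + 7
  1·L_2(s) = (1/48)s^2 + (1/24)s
Adding term by term: -(5/16)s^2 + (7/8)s + 7

h(s) = -(5/16)s^2 + (7/8)s + 7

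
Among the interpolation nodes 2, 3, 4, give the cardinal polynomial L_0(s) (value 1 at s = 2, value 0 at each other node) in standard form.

L_0(s) = (s - 3)(s - 4) / [(-1)·(-2)]
       = (s^2 - 7s + 12) / (2)

L_0(s) = (1/2)s^2 - (7/2)s + 6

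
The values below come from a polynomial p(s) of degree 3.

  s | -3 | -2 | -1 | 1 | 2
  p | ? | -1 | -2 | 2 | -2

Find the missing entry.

8

The 4 known values determine p uniquely (degree ≤ 3).
Evaluate each Lagrange basis at s = -3:
L_0(-3) = (-2)·(-4)·(-5)/[(-1)·(-3)·(-4)] = 10/3
L_1(-3) = (-1)·(-4)·(-5)/[(1)·(-2)·(-3)] = -10/3
L_2(-3) = (-1)·(-2)·(-5)/[(3)·(2)·(-1)] = 5/3
L_3(-3) = (-1)·(-2)·(-4)/[(4)·(3)·(1)] = -2/3
Sum: (-1)·(10/3) + (-2)·(-10/3) + 2·(5/3) + (-2)·(-2/3) = 8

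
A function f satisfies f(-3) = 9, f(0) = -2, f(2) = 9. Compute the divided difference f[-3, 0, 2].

11/6

f[-3,0] = (-2 - 9) / (0 - (-3)) = -11/3
f[0,2] = (9 - (-2)) / (2 - 0) = 11/2
f[-3,0,2] = (11/2 - (-11/3)) / (2 - (-3)) = 11/6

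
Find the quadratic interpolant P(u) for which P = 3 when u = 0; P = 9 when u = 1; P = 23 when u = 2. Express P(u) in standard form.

Newton's divided differences:
P[0,1] = (9 - 3) / (1 - 0) = 6
P[1,2] = (23 - 9) / (2 - 1) = 14
P[0,1,2] = (14 - 6) / (2 - 0) = 4
P(u) = 3 + 6·u + 4·u(u - 1)
Expanding: P(u) = 4u^2 + 2u + 3

P(u) = 4u^2 + 2u + 3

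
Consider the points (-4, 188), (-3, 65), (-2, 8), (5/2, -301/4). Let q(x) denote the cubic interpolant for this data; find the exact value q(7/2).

L_0(7/2) = (13/2)·(11/2)·(1)/[(-1)·(-2)·(-13/2)] = -11/4
L_1(7/2) = (15/2)·(11/2)·(1)/[(1)·(-1)·(-11/2)] = 15/2
L_2(7/2) = (15/2)·(13/2)·(1)/[(2)·(1)·(-9/2)] = -65/12
L_3(7/2) = (15/2)·(13/2)·(11/2)/[(13/2)·(11/2)·(9/2)] = 5/3
Sum: 188·(-11/4) + 65·(15/2) + 8·(-65/12) + (-301/4)·(5/3) = -793/4

-793/4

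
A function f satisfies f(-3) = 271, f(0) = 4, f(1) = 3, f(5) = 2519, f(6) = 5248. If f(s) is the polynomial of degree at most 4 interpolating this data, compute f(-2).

Using Newton's divided-difference form:
f[-3,0] = (4 - 271) / (0 - (-3)) = -89
f[0,1] = (3 - 4) / (1 - 0) = -1
f[1,5] = (2519 - 3) / (5 - 1) = 629
f[5,6] = (5248 - 2519) / (6 - 5) = 2729
f[-3,0,1] = (-1 - (-89)) / (1 - (-3)) = 22
f[0,1,5] = (629 - (-1)) / (5 - 0) = 126
f[1,5,6] = (2729 - 629) / (6 - 1) = 420
f[-3,0,1,5] = (126 - 22) / (5 - (-3)) = 13
f[0,1,5,6] = (420 - 126) / (6 - 0) = 49
f[-3,0,1,5,6] = (49 - 13) / (6 - (-3)) = 4
f(-2) = 271 + (-89)·(1) + 22·(1)·(-2) + 13·(1)·(-2)·(-3) + 4·(1)·(-2)·(-3)·(-7) = 48

48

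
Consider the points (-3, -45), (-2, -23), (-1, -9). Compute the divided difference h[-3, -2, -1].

-4

h[-3,-2] = (-23 - (-45)) / (-2 - (-3)) = 22
h[-2,-1] = (-9 - (-23)) / (-1 - (-2)) = 14
h[-3,-2,-1] = (14 - 22) / (-1 - (-3)) = -4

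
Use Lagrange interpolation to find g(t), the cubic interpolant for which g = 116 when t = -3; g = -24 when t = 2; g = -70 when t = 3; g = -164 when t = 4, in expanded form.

Build the Lagrange basis polynomials:
L_0(t) = (t - 2)(t - 3)(t - 4) / [-210] = -(1/210)t^3 + (3/70)t^2 - (13/105)t + 4/35
L_1(t) = (t + 3)(t - 3)(t - 4) / [10] = (1/10)t^3 - (2/5)t^2 - (9/10)t + 18/5
L_2(t) = (t + 3)(t - 2)(t - 4) / [-6] = -(1/6)t^3 + (1/2)t^2 + (5/3)t - 4
L_3(t) = (t + 3)(t - 2)(t - 3) / [14] = (1/14)t^3 - (1/7)t^2 - (9/14)t + 9/7
g(t) = 116·L_0 + (-24)·L_1 + (-70)·L_2 + (-164)·L_3
  116·L_0(t) = -(58/105)t^3 + (174/35)t^2 - (1508/105)t + 464/35
  (-24)·L_1(t) = -(12/5)t^3 + (48/5)t^2 + (108/5)t - 432/5
  (-70)·L_2(t) = (35/3)t^3 - 35t^2 - (350/3)t + 280
  (-164)·L_3(t) = -(82/7)t^3 + (164/7)t^2 + (738/7)t - 1476/7
Adding term by term: -3t^3 + 3t^2 - 4t - 4

g(t) = -3t^3 + 3t^2 - 4t - 4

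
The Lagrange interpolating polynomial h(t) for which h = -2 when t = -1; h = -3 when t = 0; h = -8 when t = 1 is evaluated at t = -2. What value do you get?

-5

Evaluate each Lagrange basis at t = -2:
L_0(-2) = (-2)·(-3)/[(-1)·(-2)] = 3
L_1(-2) = (-1)·(-3)/[(1)·(-1)] = -3
L_2(-2) = (-1)·(-2)/[(2)·(1)] = 1
Sum: (-2)·(3) + (-3)·(-3) + (-8)·(1) = -5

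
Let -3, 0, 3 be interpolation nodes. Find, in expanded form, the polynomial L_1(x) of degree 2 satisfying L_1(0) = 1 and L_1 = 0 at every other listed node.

L_1(x) = -(1/9)x^2 + 1

L_1(x) = (x + 3)(x - 3) / [(3)·(-3)]
       = (x^2 - 9) / (-9)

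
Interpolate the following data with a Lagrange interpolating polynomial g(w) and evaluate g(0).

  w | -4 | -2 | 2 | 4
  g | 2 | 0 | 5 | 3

5/2

Evaluate each Lagrange basis at w = 0:
L_0(0) = (2)·(-2)·(-4)/[(-2)·(-6)·(-8)] = -1/6
L_1(0) = (4)·(-2)·(-4)/[(2)·(-4)·(-6)] = 2/3
L_2(0) = (4)·(2)·(-4)/[(6)·(4)·(-2)] = 2/3
L_3(0) = (4)·(2)·(-2)/[(8)·(6)·(2)] = -1/6
Sum: 2·(-1/6) + 0 + 5·(2/3) + 3·(-1/6) = 5/2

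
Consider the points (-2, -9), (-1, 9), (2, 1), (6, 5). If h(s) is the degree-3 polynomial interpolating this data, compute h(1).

Evaluate each Lagrange basis at s = 1:
L_0(1) = (2)·(-1)·(-5)/[(-1)·(-4)·(-8)] = -5/16
L_1(1) = (3)·(-1)·(-5)/[(1)·(-3)·(-7)] = 5/7
L_2(1) = (3)·(2)·(-5)/[(4)·(3)·(-4)] = 5/8
L_3(1) = (3)·(2)·(-1)/[(8)·(7)·(4)] = -3/112
Sum: (-9)·(-5/16) + 9·(5/7) + 1·(5/8) + 5·(-3/112) = 545/56

545/56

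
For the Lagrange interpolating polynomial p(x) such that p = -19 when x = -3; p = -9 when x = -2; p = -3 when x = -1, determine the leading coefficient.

-2

The leading coefficient equals the top divided difference p[-3,-2,-1].
p[-3,-2] = (-9 - (-19)) / (-2 - (-3)) = 10
p[-2,-1] = (-3 - (-9)) / (-1 - (-2)) = 6
p[-3,-2,-1] = (6 - 10) / (-1 - (-3)) = -2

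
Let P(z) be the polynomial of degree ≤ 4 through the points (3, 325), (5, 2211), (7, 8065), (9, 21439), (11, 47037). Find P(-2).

55

L_0(-2) = (-7)·(-9)·(-11)·(-13)/[(-2)·(-4)·(-6)·(-8)] = 3003/128
L_1(-2) = (-5)·(-9)·(-11)·(-13)/[(2)·(-2)·(-4)·(-6)] = -2145/32
L_2(-2) = (-5)·(-7)·(-11)·(-13)/[(4)·(2)·(-2)·(-4)] = 5005/64
L_3(-2) = (-5)·(-7)·(-9)·(-13)/[(6)·(4)·(2)·(-2)] = -1365/32
L_4(-2) = (-5)·(-7)·(-9)·(-11)/[(8)·(6)·(4)·(2)] = 1155/128
Sum: 325·(3003/128) + 2211·(-2145/32) + 8065·(5005/64) + 21439·(-1365/32) + 47037·(1155/128) = 55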